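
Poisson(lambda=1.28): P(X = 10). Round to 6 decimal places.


P = e^(-lam) * lam^k / k!
e^(-1.28) ≈ 0.2780373
lam^k = 1.28^10 ≈ 11.805916
k! = 10! = 3628800
P = 0.2780373 * 11.805916 / 3628800 ≈ 0.000001

0.000001


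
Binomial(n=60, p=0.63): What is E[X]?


E[X] = n*p = 60 * 0.63 = 37.8

37.8


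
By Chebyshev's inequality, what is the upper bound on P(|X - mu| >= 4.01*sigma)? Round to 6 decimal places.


P <= 1/k^2
k^2 = 4.01^2 = 16.0801
1/k^2 = 1 / 16.0801 ≈ 0.06218867

0.062189


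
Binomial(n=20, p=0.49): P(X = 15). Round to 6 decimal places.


P = C(n,k) * p^k * (1-p)^(n-k)
C(20,15) = 15504
p^k = 0.49^15 ≈ 0.00002253934
(1-p)^(n-k) = 0.51^5 ≈ 0.03450253
P = 15504 * 0.00002253934 * 0.03450253 ≈ 0.012057

0.012057


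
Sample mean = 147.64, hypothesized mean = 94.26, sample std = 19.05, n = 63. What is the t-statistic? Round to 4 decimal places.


t = (xbar - mu0) / (s/sqrt(n))
xbar - mu0 = 147.64 - 94.26 = 53.38
sqrt(63) ≈ 7.93725393
s/sqrt(n) = 19.05 / 7.93725393 ≈ 2.40007440
t = 53.38 / 2.40007440 ≈ 22.240977

22.2410


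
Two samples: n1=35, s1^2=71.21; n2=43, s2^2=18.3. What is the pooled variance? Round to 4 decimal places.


sp^2 = ((n1-1)*s1^2 + (n2-1)*s2^2)/(n1+n2-2)
(n1-1)*s1^2 = 34 * 71.21 = 2421.14
(n2-1)*s2^2 = 42 * 18.3 = 768.6
numerator = 2421.14 + 768.6 = 3189.74
n1+n2-2 = 76
sp^2 = 3189.74 / 76 = 159487/3800 ≈ 41.970263

41.9703


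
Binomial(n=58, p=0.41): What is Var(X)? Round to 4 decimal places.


Var = n*p*(1-p) = 58 * 0.41 * 0.59 = 14.0302

14.0302


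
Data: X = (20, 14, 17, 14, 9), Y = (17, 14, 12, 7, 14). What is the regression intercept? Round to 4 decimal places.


a = ybar - b*xbar, where b = sum((xi-xbar)(yi-ybar)) / sum((xi-xbar)^2)
n = 5, xbar = 74/5 = 14.8, ybar = 64/5 = 12.8
Sxy = sum((xi-xbar)(yi-ybar)) = 16.8
Sxx = sum((xi-xbar)^2) = 66.8
b = Sxy / Sxx = 42/167 ≈ 0.251497
a = 12.8 - 0.251497 * 14.8 = 1516/167 ≈ 9.077844

9.0778


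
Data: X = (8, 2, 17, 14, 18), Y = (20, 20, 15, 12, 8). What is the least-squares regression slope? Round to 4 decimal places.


b = sum((xi-xbar)(yi-ybar)) / sum((xi-xbar)^2)
n = 5, xbar = 59/5 = 11.8, ybar = 75/5 = 15
Sxy = sum((xi-xbar)(yi-ybar)) = -118
Sxx = sum((xi-xbar)^2) = 180.8
b = Sxy / Sxx = -295/452 ≈ -0.652655

-0.6527


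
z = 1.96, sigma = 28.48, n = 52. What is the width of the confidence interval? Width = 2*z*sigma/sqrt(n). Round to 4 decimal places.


width = 2*z*sigma/sqrt(n)
2*z*sigma = 2 * 1.96 * 28.48 = 111.6416
sqrt(52) ≈ 7.211103
width = 111.6416 / 7.211103 ≈ 15.481904

15.4819


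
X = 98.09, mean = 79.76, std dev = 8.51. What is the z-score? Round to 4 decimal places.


z = (X - mu) / sigma
X - mu = 98.09 - 79.76 = 18.33
z = 18.33 / 8.51 = 1833/851 ≈ 2.153937

2.1539


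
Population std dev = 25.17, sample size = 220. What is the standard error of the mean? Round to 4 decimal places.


SE = sigma / sqrt(n)
sqrt(220) ≈ 14.832397
SE = 25.17 / 14.832397 ≈ 1.696961

1.6970


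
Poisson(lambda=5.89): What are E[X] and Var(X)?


E[X] = Var(X) = lambda = 5.89

5.89, 5.89


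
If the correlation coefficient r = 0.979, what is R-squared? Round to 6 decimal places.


R^2 = r^2 = (0.979)^2 = 0.958441

0.958441


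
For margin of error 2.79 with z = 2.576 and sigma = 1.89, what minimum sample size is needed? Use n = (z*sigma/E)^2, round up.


z*sigma/E = 2.576 * 1.89 / 2.79 = 6762/3875 ≈ 1.745032
(z*sigma/E)^2 ≈ 3.045138
round up: n = 4

4


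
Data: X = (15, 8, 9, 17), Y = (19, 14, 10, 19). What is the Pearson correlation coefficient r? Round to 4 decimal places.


r = sum((xi-xbar)(yi-ybar)) / sqrt(sum((xi-xbar)^2) * sum((yi-ybar)^2))
n = 4, xbar = 49/4 = 12.25, ybar = 62/4 = 15.5
Sxy = sum((xi-xbar)(yi-ybar)) = 50.5
Sxx = sum((xi-xbar)^2) = 58.75
Syy = sum((yi-ybar)^2) = 57
sqrt(Sxx*Syy) ≈ 57.868385
r = Sxy / sqrt(Sxx*Syy) = 50.5 / 57.868385 ≈ 0.872670

0.8727


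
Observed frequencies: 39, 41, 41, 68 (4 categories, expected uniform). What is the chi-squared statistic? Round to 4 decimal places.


chi2 = sum((O-E)^2/E), E = total/4
total = 189, E = 189/4 = 47.25
(39 - 47.25)^2 / 47.25 = 68.0625 / 47.25 = 121/84 ≈ 1.440476
(41 - 47.25)^2 / 47.25 = 39.0625 / 47.25 = 625/756 ≈ 0.826720
(41 - 47.25)^2 / 47.25 = 39.0625 / 47.25 = 625/756 ≈ 0.826720
(68 - 47.25)^2 / 47.25 = 430.5625 / 47.25 = 6889/756 ≈ 9.112434
chi2 = 769/63 ≈ 12.206349

12.2063


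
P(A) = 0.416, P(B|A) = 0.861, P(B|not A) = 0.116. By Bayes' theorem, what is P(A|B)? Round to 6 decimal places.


P(A|B) = P(B|A)*P(A) / P(B), P(B) = P(B|A)*P(A) + P(B|not A)*P(not A)
P(B|A)*P(A) = 0.861 * 0.416 = 0.358176
P(B|not A)*P(not A) = 0.116 * 0.584 = 0.067744
P(B) = 0.358176 + 0.067744 = 0.42592
P(A|B) = 0.358176 / 0.42592 ≈ 0.84094666

0.840947


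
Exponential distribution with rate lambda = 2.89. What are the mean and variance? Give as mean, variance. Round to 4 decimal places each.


mean = 1/lam, var = 1/lam^2
mean = 1 / 2.89 = 100/289 ≈ 0.346021
lam^2 = 2.89^2 = 8.3521
var = 1 / 8.3521 ≈ 0.119730

0.3460, 0.1197


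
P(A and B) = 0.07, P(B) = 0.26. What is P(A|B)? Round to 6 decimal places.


P(A|B) = P(A and B) / P(B) = 0.07 / 0.26 = 7/26 ≈ 0.26923077

0.269231


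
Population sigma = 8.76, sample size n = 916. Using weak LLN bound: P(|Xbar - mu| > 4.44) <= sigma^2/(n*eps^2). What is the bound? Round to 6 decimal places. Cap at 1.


bound = min(1, sigma^2/(n*eps^2))
sigma^2 = 8.76^2 = 76.7376
n*eps^2 = 916 * 4.44^2 = 916 * 19.7136 = 18057.6576
sigma^2/(n*eps^2) = 76.7376 / 18057.6576 ≈ 0.00424959

0.004250


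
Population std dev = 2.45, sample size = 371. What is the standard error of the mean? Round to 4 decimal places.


SE = sigma / sqrt(n)
sqrt(371) ≈ 19.261360
SE = 2.45 / 19.261360 ≈ 0.127198

0.1272


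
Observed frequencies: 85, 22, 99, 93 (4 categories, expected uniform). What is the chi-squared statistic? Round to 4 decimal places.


chi2 = sum((O-E)^2/E), E = total/4
total = 299, E = 299/4 = 74.75
(85 - 74.75)^2 / 74.75 = 105.0625 / 74.75 = 1681/1196 ≈ 1.405518
(22 - 74.75)^2 / 74.75 = 2782.5625 / 74.75 = 44521/1196 ≈ 37.224916
(99 - 74.75)^2 / 74.75 = 588.0625 / 74.75 = 9409/1196 ≈ 7.867057
(93 - 74.75)^2 / 74.75 = 333.0625 / 74.75 = 5329/1196 ≈ 4.455686
chi2 = 15235/299 ≈ 50.953177

50.9532


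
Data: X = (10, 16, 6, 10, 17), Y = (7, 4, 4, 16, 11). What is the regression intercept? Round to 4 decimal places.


a = ybar - b*xbar, where b = sum((xi-xbar)(yi-ybar)) / sum((xi-xbar)^2)
n = 5, xbar = 59/5 = 11.8, ybar = 42/5 = 8.4
Sxy = sum((xi-xbar)(yi-ybar)) = 9.4
Sxx = sum((xi-xbar)^2) = 84.8
b = Sxy / Sxx = 47/424 ≈ 0.110849
a = 8.4 - 0.110849 * 11.8 = 3007/424 ≈ 7.091981

7.0920


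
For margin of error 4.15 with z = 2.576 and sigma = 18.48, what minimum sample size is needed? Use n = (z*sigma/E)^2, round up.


z*sigma/E = 2.576 * 18.48 / 4.15 ≈ 11.470959
(z*sigma/E)^2 ≈ 131.582901
round up: n = 132

132


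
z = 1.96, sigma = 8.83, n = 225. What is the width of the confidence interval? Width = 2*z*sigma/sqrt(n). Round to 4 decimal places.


width = 2*z*sigma/sqrt(n)
2*z*sigma = 2 * 1.96 * 8.83 = 34.6136
sqrt(225) = 15
width = 34.6136 / 15 ≈ 2.307573

2.3076


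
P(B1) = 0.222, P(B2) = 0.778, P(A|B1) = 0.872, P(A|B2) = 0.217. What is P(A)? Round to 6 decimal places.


P(A) = P(A|B1)*P(B1) + P(A|B2)*P(B2)
P(A|B1)*P(B1) = 0.872 * 0.222 = 0.193584
P(A|B2)*P(B2) = 0.217 * 0.778 = 0.168826
P(A) = 0.193584 + 0.168826 = 0.36241

0.362410


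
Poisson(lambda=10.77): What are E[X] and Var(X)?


E[X] = Var(X) = lambda = 10.77

10.77, 10.77


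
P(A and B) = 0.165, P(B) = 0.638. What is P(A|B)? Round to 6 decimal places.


P(A|B) = P(A and B) / P(B) = 0.165 / 0.638 = 15/58 ≈ 0.25862069

0.258621


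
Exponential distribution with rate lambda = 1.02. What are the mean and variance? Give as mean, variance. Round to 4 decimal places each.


mean = 1/lam, var = 1/lam^2
mean = 1 / 1.02 = 50/51 ≈ 0.980392
lam^2 = 1.02^2 = 1.0404
var = 1 / 1.0404 = 2500/2601 ≈ 0.961169

0.9804, 0.9612


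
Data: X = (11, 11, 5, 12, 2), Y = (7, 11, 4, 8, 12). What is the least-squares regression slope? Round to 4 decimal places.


b = sum((xi-xbar)(yi-ybar)) / sum((xi-xbar)^2)
n = 5, xbar = 41/5 = 8.2, ybar = 42/5 = 8.4
Sxy = sum((xi-xbar)(yi-ybar)) = -6.4
Sxx = sum((xi-xbar)^2) = 78.8
b = Sxy / Sxx = -16/197 ≈ -0.081218

-0.0812


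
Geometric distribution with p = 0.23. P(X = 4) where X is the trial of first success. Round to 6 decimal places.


P = (1-p)^(k-1) * p
(1-p)^(k-1) = 0.77^3 = 0.456533
P = 0.456533 * 0.23 ≈ 0.1050026

0.105003


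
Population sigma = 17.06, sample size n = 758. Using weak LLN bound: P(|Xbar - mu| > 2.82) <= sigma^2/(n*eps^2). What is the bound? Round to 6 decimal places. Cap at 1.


bound = min(1, sigma^2/(n*eps^2))
sigma^2 = 17.06^2 = 291.0436
n*eps^2 = 758 * 2.82^2 = 758 * 7.9524 = 6027.9192
sigma^2/(n*eps^2) = 291.0436 / 6027.9192 ≈ 0.04828260

0.048283


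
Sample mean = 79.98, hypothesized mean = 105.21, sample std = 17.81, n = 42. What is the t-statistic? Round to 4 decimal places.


t = (xbar - mu0) / (s/sqrt(n))
xbar - mu0 = 79.98 - 105.21 = -25.23
sqrt(42) ≈ 6.48074070
s/sqrt(n) = 17.81 / 6.48074070 ≈ 2.74814266
t = -25.23 / 2.74814266 ≈ -9.180746

-9.1807


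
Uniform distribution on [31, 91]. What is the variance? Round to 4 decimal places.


Var = (b-a)^2 / 12
(b-a)^2 = (91 - 31)^2 = 3600
Var = 3600/12 = 300

300.0000


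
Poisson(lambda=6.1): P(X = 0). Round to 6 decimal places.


P = e^(-lam) * lam^k / k!
e^(-6.1) ≈ 0.002242868
lam^k = 6.1^0 = 1
k! = 0! = 1
P = 0.002242868 * 1 / 1 ≈ 0.002243

0.002243


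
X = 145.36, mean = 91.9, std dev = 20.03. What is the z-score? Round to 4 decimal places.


z = (X - mu) / sigma
X - mu = 145.36 - 91.9 = 53.46
z = 53.46 / 20.03 = 5346/2003 ≈ 2.668997

2.6690


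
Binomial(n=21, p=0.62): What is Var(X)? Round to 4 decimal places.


Var = n*p*(1-p) = 21 * 0.62 * 0.38 = 4.9476

4.9476


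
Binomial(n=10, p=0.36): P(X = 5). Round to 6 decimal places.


P = C(n,k) * p^k * (1-p)^(n-k)
C(10,5) = 252
p^k = 0.36^5 ≈ 0.006046618
(1-p)^(n-k) = 0.64^5 ≈ 0.1073742
P = 252 * 0.006046618 * 0.1073742 ≈ 0.163611

0.163611


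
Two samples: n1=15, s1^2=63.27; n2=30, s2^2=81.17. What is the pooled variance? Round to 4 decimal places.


sp^2 = ((n1-1)*s1^2 + (n2-1)*s2^2)/(n1+n2-2)
(n1-1)*s1^2 = 14 * 63.27 = 885.78
(n2-1)*s2^2 = 29 * 81.17 = 2353.93
numerator = 885.78 + 2353.93 = 3239.71
n1+n2-2 = 43
sp^2 = 3239.71 / 43 = 323971/4300 ≈ 75.342093

75.3421


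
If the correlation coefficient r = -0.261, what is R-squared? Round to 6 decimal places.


R^2 = r^2 = (-0.261)^2 = 0.068121

0.068121


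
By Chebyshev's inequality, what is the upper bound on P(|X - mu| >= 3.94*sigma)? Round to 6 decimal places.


P <= 1/k^2
k^2 = 3.94^2 = 15.5236
1/k^2 = 1 / 15.5236 ≈ 0.06441805

0.064418


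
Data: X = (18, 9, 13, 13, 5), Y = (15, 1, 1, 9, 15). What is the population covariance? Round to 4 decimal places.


Cov = (1/n)*sum((xi-xbar)(yi-ybar))
n = 5, xbar = 58/5 = 11.6, ybar = 41/5 = 8.2
sum((xi-xbar)(yi-ybar)) = 8.4
Cov = 8.4 / 5 = 1.68

1.6800


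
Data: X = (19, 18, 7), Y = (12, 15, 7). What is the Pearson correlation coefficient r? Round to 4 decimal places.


r = sum((xi-xbar)(yi-ybar)) / sqrt(sum((xi-xbar)^2) * sum((yi-ybar)^2))
n = 3, xbar = 44/3 ≈ 14.666667, ybar = 34/3 ≈ 11.333333
Sxy = sum((xi-xbar)(yi-ybar)) = 145/3 ≈ 48.333333
Sxx = sum((xi-xbar)^2) = 266/3 ≈ 88.666667
Syy = sum((yi-ybar)^2) = 98/3 ≈ 32.666667
sqrt(Sxx*Syy) ≈ 53.818625
r = Sxy / sqrt(Sxx*Syy) = 48.333333 / 53.818625 ≈ 0.898078

0.8981


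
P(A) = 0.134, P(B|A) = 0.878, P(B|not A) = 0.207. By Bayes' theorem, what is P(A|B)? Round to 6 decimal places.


P(A|B) = P(B|A)*P(A) / P(B), P(B) = P(B|A)*P(A) + P(B|not A)*P(not A)
P(B|A)*P(A) = 0.878 * 0.134 = 0.117652
P(B|not A)*P(not A) = 0.207 * 0.866 = 0.179262
P(B) = 0.117652 + 0.179262 = 0.296914
P(A|B) = 0.117652 / 0.296914 ≈ 0.39624942

0.396249


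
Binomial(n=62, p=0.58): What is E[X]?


E[X] = n*p = 62 * 0.58 = 35.96

35.96


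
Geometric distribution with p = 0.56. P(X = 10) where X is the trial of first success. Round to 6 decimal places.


P = (1-p)^(k-1) * p
(1-p)^(k-1) = 0.44^9 ≈ 0.0006181218
P = 0.0006181218 * 0.56 ≈ 0.0003461482

0.000346


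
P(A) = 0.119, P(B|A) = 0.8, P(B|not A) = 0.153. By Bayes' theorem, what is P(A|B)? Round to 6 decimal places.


P(A|B) = P(B|A)*P(A) / P(B), P(B) = P(B|A)*P(A) + P(B|not A)*P(not A)
P(B|A)*P(A) = 0.8 * 0.119 = 0.0952
P(B|not A)*P(not A) = 0.153 * 0.881 = 0.134793
P(B) = 0.0952 + 0.134793 = 0.229993
P(A|B) = 0.0952 / 0.229993 ≈ 0.41392564

0.413926


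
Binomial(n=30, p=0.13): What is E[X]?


E[X] = n*p = 30 * 0.13 = 3.9

3.9


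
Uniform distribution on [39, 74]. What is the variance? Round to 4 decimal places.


Var = (b-a)^2 / 12
(b-a)^2 = (74 - 39)^2 = 1225
Var = 1225/12 ≈ 102.083333

102.0833


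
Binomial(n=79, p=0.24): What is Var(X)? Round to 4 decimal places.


Var = n*p*(1-p) = 79 * 0.24 * 0.76 = 14.4096

14.4096


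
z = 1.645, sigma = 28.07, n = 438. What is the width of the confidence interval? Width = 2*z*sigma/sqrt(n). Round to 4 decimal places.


width = 2*z*sigma/sqrt(n)
2*z*sigma = 2 * 1.645 * 28.07 = 92.3503
sqrt(438) ≈ 20.928450
width = 92.3503 / 20.928450 ≈ 4.412668

4.4127


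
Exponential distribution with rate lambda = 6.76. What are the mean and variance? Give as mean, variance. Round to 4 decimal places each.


mean = 1/lam, var = 1/lam^2
mean = 1 / 6.76 = 25/169 ≈ 0.147929
lam^2 = 6.76^2 = 45.6976
var = 1 / 45.6976 ≈ 0.021883

0.1479, 0.0219


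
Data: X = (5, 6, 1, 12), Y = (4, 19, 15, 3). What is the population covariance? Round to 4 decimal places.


Cov = (1/n)*sum((xi-xbar)(yi-ybar))
n = 4, xbar = 24/4 = 6, ybar = 41/4 = 10.25
sum((xi-xbar)(yi-ybar)) = -61
Cov = -61 / 4 = -15.25

-15.2500


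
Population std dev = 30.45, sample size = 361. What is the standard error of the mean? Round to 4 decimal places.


SE = sigma / sqrt(n)
sqrt(361) = 19
SE = 30.45 / 19 = 609/380 ≈ 1.602632

1.6026


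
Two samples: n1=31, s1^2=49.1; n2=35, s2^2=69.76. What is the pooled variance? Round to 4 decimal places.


sp^2 = ((n1-1)*s1^2 + (n2-1)*s2^2)/(n1+n2-2)
(n1-1)*s1^2 = 30 * 49.1 = 1473
(n2-1)*s2^2 = 34 * 69.76 = 2371.84
numerator = 1473 + 2371.84 = 3844.84
n1+n2-2 = 64
sp^2 = 3844.84 / 64 = 60.075625

60.0756


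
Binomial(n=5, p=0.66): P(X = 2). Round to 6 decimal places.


P = C(n,k) * p^k * (1-p)^(n-k)
C(5,2) = 10
p^k = 0.66^2 = 0.4356
(1-p)^(n-k) = 0.34^3 = 0.039304
P = 10 * 0.4356 * 0.039304 ≈ 0.171208

0.171208


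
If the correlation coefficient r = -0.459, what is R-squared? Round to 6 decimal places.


R^2 = r^2 = (-0.459)^2 = 0.210681

0.210681


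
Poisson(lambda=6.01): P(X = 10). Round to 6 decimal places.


P = e^(-lam) * lam^k / k!
e^(-6.01) ≈ 0.002454088
lam^k = 6.01^10 ≈ 61481537.562494
k! = 10! = 3628800
P = 0.002454088 * 61481537.562494 / 3628800 ≈ 0.041579

0.041579


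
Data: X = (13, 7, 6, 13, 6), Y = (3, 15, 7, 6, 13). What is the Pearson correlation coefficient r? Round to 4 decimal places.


r = sum((xi-xbar)(yi-ybar)) / sqrt(sum((xi-xbar)^2) * sum((yi-ybar)^2))
n = 5, xbar = 45/5 = 9, ybar = 44/5 = 8.8
Sxy = sum((xi-xbar)(yi-ybar)) = -54
Sxx = sum((xi-xbar)^2) = 54
Syy = sum((yi-ybar)^2) = 100.8
sqrt(Sxx*Syy) ≈ 73.778046
r = Sxy / sqrt(Sxx*Syy) = -54 / 73.778046 ≈ -0.731925

-0.7319


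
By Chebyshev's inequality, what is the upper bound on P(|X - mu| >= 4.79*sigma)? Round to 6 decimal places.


P <= 1/k^2
k^2 = 4.79^2 = 22.9441
1/k^2 = 1 / 22.9441 ≈ 0.04358419

0.043584


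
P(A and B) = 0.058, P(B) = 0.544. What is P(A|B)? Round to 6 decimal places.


P(A|B) = P(A and B) / P(B) = 0.058 / 0.544 = 29/272 ≈ 0.10661765

0.106618


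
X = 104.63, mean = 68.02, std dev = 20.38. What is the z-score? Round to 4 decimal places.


z = (X - mu) / sigma
X - mu = 104.63 - 68.02 = 36.61
z = 36.61 / 20.38 = 3661/2038 ≈ 1.796369

1.7964


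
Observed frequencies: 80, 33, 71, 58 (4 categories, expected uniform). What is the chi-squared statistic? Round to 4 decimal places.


chi2 = sum((O-E)^2/E), E = total/4
total = 242, E = 242/4 = 60.5
(80 - 60.5)^2 / 60.5 = 380.25 / 60.5 = 1521/242 ≈ 6.285124
(33 - 60.5)^2 / 60.5 = 756.25 / 60.5 = 12.5
(71 - 60.5)^2 / 60.5 = 110.25 / 60.5 = 441/242 ≈ 1.822314
(58 - 60.5)^2 / 60.5 = 6.25 / 60.5 = 25/242 ≈ 0.103306
chi2 = 2506/121 ≈ 20.710744

20.7107


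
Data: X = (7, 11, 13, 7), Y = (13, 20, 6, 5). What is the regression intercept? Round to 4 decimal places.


a = ybar - b*xbar, where b = sum((xi-xbar)(yi-ybar)) / sum((xi-xbar)^2)
n = 4, xbar = 38/4 = 9.5, ybar = 44/4 = 11
Sxy = sum((xi-xbar)(yi-ybar)) = 6
Sxx = sum((xi-xbar)^2) = 27
b = Sxy / Sxx = 2/9 ≈ 0.222222
a = 11 - 0.222222 * 9.5 = 80/9 ≈ 8.888889

8.8889


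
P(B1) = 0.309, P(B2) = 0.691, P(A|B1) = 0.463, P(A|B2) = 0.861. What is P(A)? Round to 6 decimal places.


P(A) = P(A|B1)*P(B1) + P(A|B2)*P(B2)
P(A|B1)*P(B1) = 0.463 * 0.309 = 0.143067
P(A|B2)*P(B2) = 0.861 * 0.691 = 0.594951
P(A) = 0.143067 + 0.594951 = 0.738018

0.738018


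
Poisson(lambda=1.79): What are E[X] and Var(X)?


E[X] = Var(X) = lambda = 1.79

1.79, 1.79


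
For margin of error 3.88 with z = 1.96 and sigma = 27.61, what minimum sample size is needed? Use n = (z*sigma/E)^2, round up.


z*sigma/E = 1.96 * 27.61 / 3.88 = 135289/9700 ≈ 13.947320
(z*sigma/E)^2 ≈ 194.527724
round up: n = 195

195


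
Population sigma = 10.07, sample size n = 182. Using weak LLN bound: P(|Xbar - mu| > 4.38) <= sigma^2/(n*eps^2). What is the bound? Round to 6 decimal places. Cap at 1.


bound = min(1, sigma^2/(n*eps^2))
sigma^2 = 10.07^2 = 101.4049
n*eps^2 = 182 * 4.38^2 = 182 * 19.1844 = 3491.5608
sigma^2/(n*eps^2) = 101.4049 / 3491.5608 ≈ 0.02904286

0.029043


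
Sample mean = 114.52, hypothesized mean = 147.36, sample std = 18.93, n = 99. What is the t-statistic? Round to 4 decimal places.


t = (xbar - mu0) / (s/sqrt(n))
xbar - mu0 = 114.52 - 147.36 = -32.84
sqrt(99) ≈ 9.94987437
s/sqrt(n) = 18.93 / 9.94987437 ≈ 1.90253658
t = -32.84 / 1.90253658 ≈ -17.261166

-17.2612


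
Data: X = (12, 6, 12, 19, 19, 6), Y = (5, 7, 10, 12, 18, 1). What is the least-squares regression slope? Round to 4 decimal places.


b = sum((xi-xbar)(yi-ybar)) / sum((xi-xbar)^2)
n = 6, xbar = 74/6 = 37/3 ≈ 12.333333, ybar = 53/6 ≈ 8.833333
Sxy = sum((xi-xbar)(yi-ybar)) = 433/3 ≈ 144.333333
Sxx = sum((xi-xbar)^2) = 508/3 ≈ 169.333333
b = Sxy / Sxx = 433/508 ≈ 0.852362

0.8524


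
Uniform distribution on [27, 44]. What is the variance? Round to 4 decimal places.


Var = (b-a)^2 / 12
(b-a)^2 = (44 - 27)^2 = 289
Var = 289/12 ≈ 24.083333

24.0833


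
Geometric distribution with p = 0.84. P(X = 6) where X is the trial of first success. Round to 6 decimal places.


P = (1-p)^(k-1) * p
(1-p)^(k-1) = 0.16^5 = 0.0001048576
P = 0.0001048576 * 0.84 ≈ 0.00008808038

0.000088


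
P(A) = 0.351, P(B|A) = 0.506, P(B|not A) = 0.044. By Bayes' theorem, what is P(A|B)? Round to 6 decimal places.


P(A|B) = P(B|A)*P(A) / P(B), P(B) = P(B|A)*P(A) + P(B|not A)*P(not A)
P(B|A)*P(A) = 0.506 * 0.351 = 0.177606
P(B|not A)*P(not A) = 0.044 * 0.649 = 0.028556
P(B) = 0.177606 + 0.028556 = 0.206162
P(A|B) = 0.177606 / 0.206162 = 8073/9371 ≈ 0.86148757

0.861488


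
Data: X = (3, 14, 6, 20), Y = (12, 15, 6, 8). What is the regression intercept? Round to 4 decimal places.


a = ybar - b*xbar, where b = sum((xi-xbar)(yi-ybar)) / sum((xi-xbar)^2)
n = 4, xbar = 43/4 = 10.75, ybar = 41/4 = 10.25
Sxy = sum((xi-xbar)(yi-ybar)) = 1.25
Sxx = sum((xi-xbar)^2) = 178.75
b = Sxy / Sxx = 1/143 ≈ 0.006993
a = 10.25 - 0.006993 * 10.75 = 1455/143 ≈ 10.174825

10.1748


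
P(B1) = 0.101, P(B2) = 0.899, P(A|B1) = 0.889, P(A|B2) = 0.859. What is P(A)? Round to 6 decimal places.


P(A) = P(A|B1)*P(B1) + P(A|B2)*P(B2)
P(A|B1)*P(B1) = 0.889 * 0.101 = 0.089789
P(A|B2)*P(B2) = 0.859 * 0.899 = 0.772241
P(A) = 0.089789 + 0.772241 = 0.86203

0.862030


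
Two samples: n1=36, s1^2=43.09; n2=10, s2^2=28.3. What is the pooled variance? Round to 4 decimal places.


sp^2 = ((n1-1)*s1^2 + (n2-1)*s2^2)/(n1+n2-2)
(n1-1)*s1^2 = 35 * 43.09 = 1508.15
(n2-1)*s2^2 = 9 * 28.3 = 254.7
numerator = 1508.15 + 254.7 = 1762.85
n1+n2-2 = 44
sp^2 = 1762.85 / 44 = 35257/880 ≈ 40.064773

40.0648


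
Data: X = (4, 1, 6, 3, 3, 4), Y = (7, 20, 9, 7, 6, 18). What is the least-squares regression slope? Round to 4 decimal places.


b = sum((xi-xbar)(yi-ybar)) / sum((xi-xbar)^2)
n = 6, xbar = 21/6 = 3.5, ybar = 67/6 ≈ 11.166667
Sxy = sum((xi-xbar)(yi-ybar)) = -21.5
Sxx = sum((xi-xbar)^2) = 13.5
b = Sxy / Sxx = -43/27 ≈ -1.592593

-1.5926


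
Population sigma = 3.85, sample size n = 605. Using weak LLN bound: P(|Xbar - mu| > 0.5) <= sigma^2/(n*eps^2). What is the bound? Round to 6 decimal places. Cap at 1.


bound = min(1, sigma^2/(n*eps^2))
sigma^2 = 3.85^2 = 14.8225
n*eps^2 = 605 * 0.5^2 = 605 * 0.25 = 151.25
sigma^2/(n*eps^2) = 14.8225 / 151.25 = 0.098

0.098000


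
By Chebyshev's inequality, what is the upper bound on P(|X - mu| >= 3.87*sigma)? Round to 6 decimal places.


P <= 1/k^2
k^2 = 3.87^2 = 14.9769
1/k^2 = 1 / 14.9769 ≈ 0.06676949

0.066769


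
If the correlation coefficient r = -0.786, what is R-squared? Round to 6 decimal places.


R^2 = r^2 = (-0.786)^2 = 0.617796

0.617796


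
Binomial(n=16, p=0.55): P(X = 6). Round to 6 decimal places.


P = C(n,k) * p^k * (1-p)^(n-k)
C(16,6) = 8008
p^k = 0.55^6 ≈ 0.02768064
(1-p)^(n-k) = 0.45^10 ≈ 0.0003405063
P = 8008 * 0.02768064 * 0.0003405063 ≈ 0.075479

0.075479


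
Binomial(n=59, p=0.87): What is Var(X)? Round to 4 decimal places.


Var = n*p*(1-p) = 59 * 0.87 * 0.13 = 6.6729

6.6729


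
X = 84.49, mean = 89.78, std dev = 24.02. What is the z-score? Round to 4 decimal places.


z = (X - mu) / sigma
X - mu = 84.49 - 89.78 = -5.29
z = -5.29 / 24.02 = -529/2402 ≈ -0.220233

-0.2202


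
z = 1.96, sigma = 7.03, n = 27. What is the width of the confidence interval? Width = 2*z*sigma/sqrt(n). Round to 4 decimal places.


width = 2*z*sigma/sqrt(n)
2*z*sigma = 2 * 1.96 * 7.03 = 27.5576
sqrt(27) ≈ 5.196152
width = 27.5576 / 5.196152 ≈ 5.303463

5.3035


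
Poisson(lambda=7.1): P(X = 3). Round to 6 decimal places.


P = e^(-lam) * lam^k / k!
e^(-7.1) ≈ 0.0008251049
lam^k = 7.1^3 = 357.911
k! = 3! = 6
P = 0.0008251049 * 357.911 / 6 ≈ 0.049219

0.049219


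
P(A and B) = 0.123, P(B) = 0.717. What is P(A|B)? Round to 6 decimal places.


P(A|B) = P(A and B) / P(B) = 0.123 / 0.717 = 41/239 ≈ 0.17154812

0.171548


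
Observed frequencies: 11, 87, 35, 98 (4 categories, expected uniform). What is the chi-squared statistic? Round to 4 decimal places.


chi2 = sum((O-E)^2/E), E = total/4
total = 231, E = 231/4 = 57.75
(11 - 57.75)^2 / 57.75 = 2185.5625 / 57.75 = 3179/84 ≈ 37.845238
(87 - 57.75)^2 / 57.75 = 855.5625 / 57.75 = 4563/308 ≈ 14.814935
(35 - 57.75)^2 / 57.75 = 517.5625 / 57.75 = 1183/132 ≈ 8.962121
(98 - 57.75)^2 / 57.75 = 1620.0625 / 57.75 = 3703/132 ≈ 28.053030
chi2 = 6905/77 ≈ 89.675325

89.6753


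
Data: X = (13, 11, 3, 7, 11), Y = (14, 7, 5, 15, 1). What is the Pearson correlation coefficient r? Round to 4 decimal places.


r = sum((xi-xbar)(yi-ybar)) / sqrt(sum((xi-xbar)^2) * sum((yi-ybar)^2))
n = 5, xbar = 45/5 = 9, ybar = 42/5 = 8.4
Sxy = sum((xi-xbar)(yi-ybar)) = 12
Sxx = sum((xi-xbar)^2) = 64
Syy = sum((yi-ybar)^2) = 143.2
sqrt(Sxx*Syy) ≈ 95.732962
r = Sxy / sqrt(Sxx*Syy) = 12 / 95.732962 ≈ 0.125349

0.1253


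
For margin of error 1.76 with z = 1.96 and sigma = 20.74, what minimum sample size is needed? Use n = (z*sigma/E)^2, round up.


z*sigma/E = 1.96 * 20.74 / 1.76 = 50813/2200 ≈ 23.096818
(z*sigma/E)^2 ≈ 533.463010
round up: n = 534

534


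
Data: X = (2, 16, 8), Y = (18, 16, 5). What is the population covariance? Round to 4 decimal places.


Cov = (1/n)*sum((xi-xbar)(yi-ybar))
n = 3, xbar = 26/3 ≈ 8.666667, ybar = 39/3 = 13
sum((xi-xbar)(yi-ybar)) = -6
Cov = -6 / 3 = -2

-2.0000


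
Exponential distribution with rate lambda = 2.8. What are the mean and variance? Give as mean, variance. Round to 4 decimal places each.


mean = 1/lam, var = 1/lam^2
mean = 1 / 2.8 = 5/14 ≈ 0.357143
lam^2 = 2.8^2 = 7.84
var = 1 / 7.84 = 25/196 ≈ 0.127551

0.3571, 0.1276


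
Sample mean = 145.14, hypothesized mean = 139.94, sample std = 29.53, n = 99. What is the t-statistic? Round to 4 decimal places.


t = (xbar - mu0) / (s/sqrt(n))
xbar - mu0 = 145.14 - 139.94 = 5.2
sqrt(99) ≈ 9.94987437
s/sqrt(n) = 29.53 / 9.94987437 ≈ 2.96787667
t = 5.2 / 2.96787667 ≈ 1.752094

1.7521


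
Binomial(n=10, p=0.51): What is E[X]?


E[X] = n*p = 10 * 0.51 = 5.1

5.1


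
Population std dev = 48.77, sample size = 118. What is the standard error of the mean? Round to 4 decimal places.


SE = sigma / sqrt(n)
sqrt(118) ≈ 10.862780
SE = 48.77 / 10.862780 ≈ 4.489642

4.4896


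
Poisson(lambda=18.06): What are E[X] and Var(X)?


E[X] = Var(X) = lambda = 18.06

18.06, 18.06


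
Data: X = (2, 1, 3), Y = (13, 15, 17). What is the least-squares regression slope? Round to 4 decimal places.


b = sum((xi-xbar)(yi-ybar)) / sum((xi-xbar)^2)
n = 3, xbar = 6/3 = 2, ybar = 45/3 = 15
Sxy = sum((xi-xbar)(yi-ybar)) = 2
Sxx = sum((xi-xbar)^2) = 2
b = Sxy / Sxx = 1

1.0000


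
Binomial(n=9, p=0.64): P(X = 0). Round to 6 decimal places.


P = C(n,k) * p^k * (1-p)^(n-k)
C(9,0) = 1
p^k = 0.64^0 = 1
(1-p)^(n-k) = 0.36^9 ≈ 0.0001015600
P = 1 * 1 * 0.0001015600 ≈ 0.000102

0.000102


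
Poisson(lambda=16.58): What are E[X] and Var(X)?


E[X] = Var(X) = lambda = 16.58

16.58, 16.58


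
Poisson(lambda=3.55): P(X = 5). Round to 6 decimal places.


P = e^(-lam) * lam^k / k!
e^(-3.55) ≈ 0.02872464
lam^k = 3.55^5 ≈ 563.821672
k! = 5! = 120
P = 0.02872464 * 563.821672 / 120 ≈ 0.134963

0.134963


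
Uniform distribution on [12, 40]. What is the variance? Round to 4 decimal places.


Var = (b-a)^2 / 12
(b-a)^2 = (40 - 12)^2 = 784
Var = 784/12 ≈ 65.333333

65.3333


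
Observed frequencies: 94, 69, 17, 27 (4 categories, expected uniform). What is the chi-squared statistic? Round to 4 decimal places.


chi2 = sum((O-E)^2/E), E = total/4
total = 207, E = 207/4 = 51.75
(94 - 51.75)^2 / 51.75 = 1785.0625 / 51.75 = 28561/828 ≈ 34.493961
(69 - 51.75)^2 / 51.75 = 297.5625 / 51.75 = 5.75
(17 - 51.75)^2 / 51.75 = 1207.5625 / 51.75 = 19321/828 ≈ 23.334541
(27 - 51.75)^2 / 51.75 = 612.5625 / 51.75 = 1089/92 ≈ 11.836957
chi2 = 15611/207 ≈ 75.415459

75.4155


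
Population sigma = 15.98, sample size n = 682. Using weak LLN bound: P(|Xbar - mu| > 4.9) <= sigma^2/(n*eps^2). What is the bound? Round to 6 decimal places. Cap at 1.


bound = min(1, sigma^2/(n*eps^2))
sigma^2 = 15.98^2 = 255.3604
n*eps^2 = 682 * 4.9^2 = 682 * 24.01 = 16374.82
sigma^2/(n*eps^2) = 255.3604 / 16374.82 ≈ 0.01559470

0.015595


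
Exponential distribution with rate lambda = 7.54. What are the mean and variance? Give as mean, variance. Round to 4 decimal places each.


mean = 1/lam, var = 1/lam^2
mean = 1 / 7.54 = 50/377 ≈ 0.132626
lam^2 = 7.54^2 = 56.8516
var = 1 / 56.8516 ≈ 0.017590

0.1326, 0.0176


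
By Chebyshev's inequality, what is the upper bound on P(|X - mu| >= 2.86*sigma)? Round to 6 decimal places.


P <= 1/k^2
k^2 = 2.86^2 = 8.1796
1/k^2 = 1 / 8.1796 ≈ 0.12225537

0.122255


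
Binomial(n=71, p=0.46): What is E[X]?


E[X] = n*p = 71 * 0.46 = 32.66

32.66


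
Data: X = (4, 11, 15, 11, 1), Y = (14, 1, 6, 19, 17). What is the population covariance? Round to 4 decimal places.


Cov = (1/n)*sum((xi-xbar)(yi-ybar))
n = 5, xbar = 42/5 = 8.4, ybar = 57/5 = 11.4
sum((xi-xbar)(yi-ybar)) = -95.8
Cov = -95.8 / 5 = -19.16

-19.1600


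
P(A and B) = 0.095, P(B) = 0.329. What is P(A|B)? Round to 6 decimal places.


P(A|B) = P(A and B) / P(B) = 0.095 / 0.329 = 95/329 ≈ 0.28875380

0.288754


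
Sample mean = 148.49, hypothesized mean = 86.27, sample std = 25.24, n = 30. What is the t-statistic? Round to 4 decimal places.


t = (xbar - mu0) / (s/sqrt(n))
xbar - mu0 = 148.49 - 86.27 = 62.22
sqrt(30) ≈ 5.47722558
s/sqrt(n) = 25.24 / 5.47722558 ≈ 4.60817245
t = 62.22 / 4.60817245 ≈ 13.502099

13.5021


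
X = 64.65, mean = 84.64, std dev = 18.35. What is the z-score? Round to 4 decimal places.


z = (X - mu) / sigma
X - mu = 64.65 - 84.64 = -19.99
z = -19.99 / 18.35 = -1999/1835 ≈ -1.089373

-1.0894


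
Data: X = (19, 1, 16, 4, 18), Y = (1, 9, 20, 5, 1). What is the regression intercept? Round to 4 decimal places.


a = ybar - b*xbar, where b = sum((xi-xbar)(yi-ybar)) / sum((xi-xbar)^2)
n = 5, xbar = 58/5 = 11.6, ybar = 36/5 = 7.2
Sxy = sum((xi-xbar)(yi-ybar)) = -31.6
Sxx = sum((xi-xbar)^2) = 285.2
b = Sxy / Sxx = -79/713 ≈ -0.110799
a = 7.2 - (-0.110799) * 11.6 = 6050/713 ≈ 8.485273

8.4853


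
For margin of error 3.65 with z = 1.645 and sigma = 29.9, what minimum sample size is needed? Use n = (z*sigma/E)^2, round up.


z*sigma/E = 1.645 * 29.9 / 3.65 = 98371/7300 ≈ 13.475479
(z*sigma/E)^2 ≈ 181.588546
round up: n = 182

182


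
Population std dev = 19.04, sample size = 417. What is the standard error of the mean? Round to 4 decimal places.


SE = sigma / sqrt(n)
sqrt(417) ≈ 20.420578
SE = 19.04 / 20.420578 ≈ 0.932393

0.9324


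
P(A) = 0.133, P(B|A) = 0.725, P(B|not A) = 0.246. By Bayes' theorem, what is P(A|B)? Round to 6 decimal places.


P(A|B) = P(B|A)*P(A) / P(B), P(B) = P(B|A)*P(A) + P(B|not A)*P(not A)
P(B|A)*P(A) = 0.725 * 0.133 = 0.096425
P(B|not A)*P(not A) = 0.246 * 0.867 = 0.213282
P(B) = 0.096425 + 0.213282 = 0.309707
P(A|B) = 0.096425 / 0.309707 ≈ 0.31134266

0.311343


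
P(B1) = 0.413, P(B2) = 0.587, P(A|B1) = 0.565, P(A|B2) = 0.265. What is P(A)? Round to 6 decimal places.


P(A) = P(A|B1)*P(B1) + P(A|B2)*P(B2)
P(A|B1)*P(B1) = 0.565 * 0.413 = 0.233345
P(A|B2)*P(B2) = 0.265 * 0.587 = 0.155555
P(A) = 0.233345 + 0.155555 = 0.3889

0.388900


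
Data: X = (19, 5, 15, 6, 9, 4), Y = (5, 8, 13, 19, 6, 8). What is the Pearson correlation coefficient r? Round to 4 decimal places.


r = sum((xi-xbar)(yi-ybar)) / sqrt(sum((xi-xbar)^2) * sum((yi-ybar)^2))
n = 6, xbar = 58/6 = 29/3 ≈ 9.666667, ybar = 59/6 ≈ 9.833333
Sxy = sum((xi-xbar)(yi-ybar)) = -121/3 ≈ -40.333333
Sxx = sum((xi-xbar)^2) = 550/3 ≈ 183.333333
Syy = sum((yi-ybar)^2) = 833/6 ≈ 138.833333
sqrt(Sxx*Syy) ≈ 159.539267
r = Sxy / sqrt(Sxx*Syy) = -40.333333 / 159.539267 ≈ -0.252811

-0.2528


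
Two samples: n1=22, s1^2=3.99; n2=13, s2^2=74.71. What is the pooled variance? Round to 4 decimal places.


sp^2 = ((n1-1)*s1^2 + (n2-1)*s2^2)/(n1+n2-2)
(n1-1)*s1^2 = 21 * 3.99 = 83.79
(n2-1)*s2^2 = 12 * 74.71 = 896.52
numerator = 83.79 + 896.52 = 980.31
n1+n2-2 = 33
sp^2 = 980.31 / 33 = 32677/1100 ≈ 29.706364

29.7064


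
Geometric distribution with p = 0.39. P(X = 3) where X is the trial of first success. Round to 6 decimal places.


P = (1-p)^(k-1) * p
(1-p)^(k-1) = 0.61^2 = 0.3721
P = 0.3721 * 0.39 = 0.145119

0.145119


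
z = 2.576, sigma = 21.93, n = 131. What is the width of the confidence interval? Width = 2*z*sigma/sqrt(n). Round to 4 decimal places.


width = 2*z*sigma/sqrt(n)
2*z*sigma = 2 * 2.576 * 21.93 = 112.98336
sqrt(131) ≈ 11.445523
width = 112.98336 / 11.445523 ≈ 9.871402

9.8714


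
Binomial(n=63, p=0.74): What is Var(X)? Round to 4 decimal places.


Var = n*p*(1-p) = 63 * 0.74 * 0.26 = 12.1212

12.1212


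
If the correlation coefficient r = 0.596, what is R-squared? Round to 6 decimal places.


R^2 = r^2 = (0.596)^2 = 0.355216

0.355216


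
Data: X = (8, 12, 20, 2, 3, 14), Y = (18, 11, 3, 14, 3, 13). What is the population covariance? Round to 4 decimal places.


Cov = (1/n)*sum((xi-xbar)(yi-ybar))
n = 6, xbar = 59/6 ≈ 9.833333, ybar = 62/6 = 31/3 ≈ 10.333333
sum((xi-xbar)(yi-ybar)) = -164/3 ≈ -54.666667
Cov = -54.666667 / 6 = -82/9 ≈ -9.111111

-9.1111


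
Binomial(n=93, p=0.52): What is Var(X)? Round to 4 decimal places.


Var = n*p*(1-p) = 93 * 0.52 * 0.48 = 23.2128

23.2128


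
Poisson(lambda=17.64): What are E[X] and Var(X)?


E[X] = Var(X) = lambda = 17.64

17.64, 17.64


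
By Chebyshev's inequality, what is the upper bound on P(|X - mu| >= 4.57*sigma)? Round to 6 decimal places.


P <= 1/k^2
k^2 = 4.57^2 = 20.8849
1/k^2 = 1 / 20.8849 ≈ 0.04788148

0.047881


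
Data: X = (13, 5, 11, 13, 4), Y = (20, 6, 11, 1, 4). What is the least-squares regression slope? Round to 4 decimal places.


b = sum((xi-xbar)(yi-ybar)) / sum((xi-xbar)^2)
n = 5, xbar = 46/5 = 9.2, ybar = 42/5 = 8.4
Sxy = sum((xi-xbar)(yi-ybar)) = 53.6
Sxx = sum((xi-xbar)^2) = 76.8
b = Sxy / Sxx = 67/96 ≈ 0.697917

0.6979


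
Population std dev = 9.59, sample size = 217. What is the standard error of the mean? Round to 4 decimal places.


SE = sigma / sqrt(n)
sqrt(217) ≈ 14.730920
SE = 9.59 / 14.730920 ≈ 0.651012

0.6510


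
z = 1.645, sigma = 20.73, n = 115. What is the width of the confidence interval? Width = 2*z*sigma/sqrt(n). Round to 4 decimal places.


width = 2*z*sigma/sqrt(n)
2*z*sigma = 2 * 1.645 * 20.73 = 68.2017
sqrt(115) ≈ 10.723805
width = 68.2017 / 10.723805 ≈ 6.359841

6.3598


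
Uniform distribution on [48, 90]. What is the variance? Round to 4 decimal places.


Var = (b-a)^2 / 12
(b-a)^2 = (90 - 48)^2 = 1764
Var = 1764/12 = 147

147.0000


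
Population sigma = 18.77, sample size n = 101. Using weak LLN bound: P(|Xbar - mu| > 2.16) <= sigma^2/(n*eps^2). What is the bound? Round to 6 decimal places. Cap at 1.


bound = min(1, sigma^2/(n*eps^2))
sigma^2 = 18.77^2 = 352.3129
n*eps^2 = 101 * 2.16^2 = 101 * 4.6656 = 471.2256
sigma^2/(n*eps^2) = 352.3129 / 471.2256 ≈ 0.74765229

0.747652


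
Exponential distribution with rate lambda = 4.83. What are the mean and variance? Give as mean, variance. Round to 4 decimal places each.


mean = 1/lam, var = 1/lam^2
mean = 1 / 4.83 = 100/483 ≈ 0.207039
lam^2 = 4.83^2 = 23.3289
var = 1 / 23.3289 ≈ 0.042865

0.2070, 0.0429


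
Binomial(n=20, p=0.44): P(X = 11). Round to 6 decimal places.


P = C(n,k) * p^k * (1-p)^(n-k)
C(20,11) = 167960
p^k = 0.44^11 ≈ 0.0001196684
(1-p)^(n-k) = 0.56^9 ≈ 0.005416169
P = 167960 * 0.0001196684 * 0.005416169 ≈ 0.108862

0.108862


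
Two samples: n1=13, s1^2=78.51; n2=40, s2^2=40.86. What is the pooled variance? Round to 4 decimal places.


sp^2 = ((n1-1)*s1^2 + (n2-1)*s2^2)/(n1+n2-2)
(n1-1)*s1^2 = 12 * 78.51 = 942.12
(n2-1)*s2^2 = 39 * 40.86 = 1593.54
numerator = 942.12 + 1593.54 = 2535.66
n1+n2-2 = 51
sp^2 = 2535.66 / 51 = 42261/850 ≈ 49.718824

49.7188


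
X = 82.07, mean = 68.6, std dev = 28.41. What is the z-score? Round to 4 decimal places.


z = (X - mu) / sigma
X - mu = 82.07 - 68.6 = 13.47
z = 13.47 / 28.41 = 449/947 ≈ 0.474129

0.4741


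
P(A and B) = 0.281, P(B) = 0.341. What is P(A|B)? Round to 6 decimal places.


P(A|B) = P(A and B) / P(B) = 0.281 / 0.341 = 281/341 ≈ 0.82404692

0.824047


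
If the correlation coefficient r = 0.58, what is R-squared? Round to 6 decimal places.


R^2 = r^2 = (0.58)^2 = 0.3364

0.336400


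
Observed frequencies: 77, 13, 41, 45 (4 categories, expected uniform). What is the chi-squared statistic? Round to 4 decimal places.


chi2 = sum((O-E)^2/E), E = total/4
total = 176, E = 176/4 = 44
(77 - 44)^2 / 44 = 1089 / 44 = 24.75
(13 - 44)^2 / 44 = 961 / 44 = 961/44 ≈ 21.840909
(41 - 44)^2 / 44 = 9 / 44 = 9/44 ≈ 0.204545
(45 - 44)^2 / 44 = 1 / 44 = 1/44 ≈ 0.022727
chi2 = 515/11 ≈ 46.818182

46.8182


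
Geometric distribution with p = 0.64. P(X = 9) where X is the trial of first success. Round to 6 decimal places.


P = (1-p)^(k-1) * p
(1-p)^(k-1) = 0.36^8 ≈ 0.0002821110
P = 0.0002821110 * 0.64 ≈ 0.0001805510

0.000181


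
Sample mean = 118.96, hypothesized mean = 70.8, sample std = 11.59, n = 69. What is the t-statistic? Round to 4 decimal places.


t = (xbar - mu0) / (s/sqrt(n))
xbar - mu0 = 118.96 - 70.8 = 48.16
sqrt(69) ≈ 8.30662386
s/sqrt(n) = 11.59 / 8.30662386 ≈ 1.39527204
t = 48.16 / 1.39527204 ≈ 34.516566

34.5166


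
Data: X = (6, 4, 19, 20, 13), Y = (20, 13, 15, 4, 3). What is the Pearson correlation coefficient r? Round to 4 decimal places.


r = sum((xi-xbar)(yi-ybar)) / sqrt(sum((xi-xbar)^2) * sum((yi-ybar)^2))
n = 5, xbar = 62/5 = 12.4, ybar = 55/5 = 11
Sxy = sum((xi-xbar)(yi-ybar)) = -106
Sxx = sum((xi-xbar)^2) = 213.2
Syy = sum((yi-ybar)^2) = 214
sqrt(Sxx*Syy) ≈ 213.599625
r = Sxy / sqrt(Sxx*Syy) = -106 / 213.599625 ≈ -0.496256

-0.4963


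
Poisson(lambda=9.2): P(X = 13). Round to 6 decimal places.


P = e^(-lam) * lam^k / k!
e^(-9.2) ≈ 0.0001010394
lam^k = 9.2^13 ≈ 3382530766424.916625
k! = 13! = 6227020800
P = 0.0001010394 * 3382530766424.916625 / 6227020800 ≈ 0.054885

0.054885


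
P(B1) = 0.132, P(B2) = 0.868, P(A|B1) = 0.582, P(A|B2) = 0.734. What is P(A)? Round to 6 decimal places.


P(A) = P(A|B1)*P(B1) + P(A|B2)*P(B2)
P(A|B1)*P(B1) = 0.582 * 0.132 = 0.076824
P(A|B2)*P(B2) = 0.734 * 0.868 = 0.637112
P(A) = 0.076824 + 0.637112 = 0.713936

0.713936


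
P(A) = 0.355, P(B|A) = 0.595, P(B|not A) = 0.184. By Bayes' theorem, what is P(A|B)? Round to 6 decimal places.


P(A|B) = P(B|A)*P(A) / P(B), P(B) = P(B|A)*P(A) + P(B|not A)*P(not A)
P(B|A)*P(A) = 0.595 * 0.355 = 0.211225
P(B|not A)*P(not A) = 0.184 * 0.645 = 0.11868
P(B) = 0.211225 + 0.11868 = 0.329905
P(A|B) = 0.211225 / 0.329905 ≈ 0.64026007

0.640260


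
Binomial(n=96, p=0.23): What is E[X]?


E[X] = n*p = 96 * 0.23 = 22.08

22.08


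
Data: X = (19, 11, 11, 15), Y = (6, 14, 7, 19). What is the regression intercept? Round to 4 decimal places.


a = ybar - b*xbar, where b = sum((xi-xbar)(yi-ybar)) / sum((xi-xbar)^2)
n = 4, xbar = 56/4 = 14, ybar = 46/4 = 11.5
Sxy = sum((xi-xbar)(yi-ybar)) = -14
Sxx = sum((xi-xbar)^2) = 44
b = Sxy / Sxx = -7/22 ≈ -0.318182
a = 11.5 - (-0.318182) * 14 = 351/22 ≈ 15.954545

15.9545


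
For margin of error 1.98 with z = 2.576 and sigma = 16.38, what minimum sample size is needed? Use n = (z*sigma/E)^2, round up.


z*sigma/E = 2.576 * 16.38 / 1.98 = 29302/1375 ≈ 21.310545
(z*sigma/E)^2 ≈ 454.139348
round up: n = 455

455


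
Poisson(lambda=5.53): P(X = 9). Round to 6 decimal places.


P = e^(-lam) * lam^k / k!
e^(-5.53) ≈ 0.003965989
lam^k = 5.53^9 ≈ 4836444.202605
k! = 9! = 362880
P = 0.003965989 * 4836444.202605 / 362880 ≈ 0.052858

0.052858


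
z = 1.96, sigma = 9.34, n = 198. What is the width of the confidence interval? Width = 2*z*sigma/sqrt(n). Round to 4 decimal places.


width = 2*z*sigma/sqrt(n)
2*z*sigma = 2 * 1.96 * 9.34 = 36.6128
sqrt(198) ≈ 14.071247
width = 36.6128 / 14.071247 ≈ 2.601958

2.6020


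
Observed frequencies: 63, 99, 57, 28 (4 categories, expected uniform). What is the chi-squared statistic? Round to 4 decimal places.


chi2 = sum((O-E)^2/E), E = total/4
total = 247, E = 247/4 = 61.75
(63 - 61.75)^2 / 61.75 = 1.5625 / 61.75 = 25/988 ≈ 0.025304
(99 - 61.75)^2 / 61.75 = 1387.5625 / 61.75 = 22201/988 ≈ 22.470648
(57 - 61.75)^2 / 61.75 = 22.5625 / 61.75 = 19/52 ≈ 0.365385
(28 - 61.75)^2 / 61.75 = 1139.0625 / 61.75 = 18225/988 ≈ 18.446356
chi2 = 537/13 ≈ 41.307692

41.3077


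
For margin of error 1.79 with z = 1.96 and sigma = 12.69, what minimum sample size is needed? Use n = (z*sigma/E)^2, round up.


z*sigma/E = 1.96 * 12.69 / 1.79 = 62181/4475 ≈ 13.895196
(z*sigma/E)^2 ≈ 193.076459
round up: n = 194

194
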